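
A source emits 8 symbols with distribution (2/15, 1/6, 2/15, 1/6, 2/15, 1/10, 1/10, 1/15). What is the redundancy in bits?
0.0507 bits

Redundancy measures how far a source is from maximum entropy:
R = H_max - H(X)

Maximum entropy for 8 symbols: H_max = log_2(8) = 3.0000 bits
Actual entropy: H(X) = 2.9493 bits
Redundancy: R = 3.0000 - 2.9493 = 0.0507 bits

This redundancy represents potential for compression: the source could be compressed by 0.0507 bits per symbol.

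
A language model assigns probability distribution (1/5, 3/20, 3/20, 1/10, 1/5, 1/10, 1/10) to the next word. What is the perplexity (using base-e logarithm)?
6.7106

Perplexity is e^H (or exp(H) for natural log).

First, H = -Σ p log p = 1.9037 nats
Perplexity = e^1.9037 = 6.7106

Interpretation: The model's uncertainty is equivalent to choosing uniformly among 6.7 options.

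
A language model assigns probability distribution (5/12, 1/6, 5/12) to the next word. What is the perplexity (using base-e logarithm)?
2.7960

Perplexity is e^H (or exp(H) for natural log).

First, H = -Σ p log p = 1.0282 nats
Perplexity = e^1.0282 = 2.7960

Interpretation: The model's uncertainty is equivalent to choosing uniformly among 2.8 options.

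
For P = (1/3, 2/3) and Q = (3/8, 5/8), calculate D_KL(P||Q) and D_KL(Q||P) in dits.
D_KL(P||Q) = 0.0016, D_KL(Q||P) = 0.0017

KL divergence is not symmetric: D_KL(P||Q) ≠ D_KL(Q||P) in general.

D_KL(P||Q) = 0.0016 dits
D_KL(Q||P) = 0.0017 dits

No, they are not equal!

This asymmetry is why KL divergence is not a true distance metric.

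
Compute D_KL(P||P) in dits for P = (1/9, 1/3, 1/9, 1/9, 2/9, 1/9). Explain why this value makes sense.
0.0000 dits

KL divergence satisfies the Gibbs inequality: D_KL(P||Q) ≥ 0 for all distributions P, Q.

D_KL(P||Q) = Σ p(x) log(p(x)/q(x))
Each term is p(x) × log_10(p(x)/p(x)) = p(x) × log_10(1) = 0, so the sum is 0.
D_KL(P||Q) = 0.0000 dits

When P = Q, the KL divergence is exactly 0, as there is no 'divergence' between identical distributions.

This non-negativity is a fundamental property: relative entropy cannot be negative because it measures how different Q is from P.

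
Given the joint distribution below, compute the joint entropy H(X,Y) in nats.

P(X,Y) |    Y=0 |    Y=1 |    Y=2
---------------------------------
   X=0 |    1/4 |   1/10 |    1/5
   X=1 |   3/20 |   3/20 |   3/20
1.7524 nats

Joint entropy is H(X,Y) = -Σ_{x,y} p(x,y) log p(x,y).

Summing over all non-zero entries:
H(X,Y) = -[1/4·log_e(1/4) + 1/10·log_e(1/10) + 1/5·log_e(1/5) + 3/20·log_e(3/20) + 3/20·log_e(3/20) + 3/20·log_e(3/20)]
H(X,Y) = 1.7524 nats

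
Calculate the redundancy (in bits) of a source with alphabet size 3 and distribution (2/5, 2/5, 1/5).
0.0630 bits

Redundancy measures how far a source is from maximum entropy:
R = H_max - H(X)

Maximum entropy for 3 symbols: H_max = log_2(3) = 1.5850 bits
Actual entropy: H(X) = 1.5219 bits
Redundancy: R = 1.5850 - 1.5219 = 0.0630 bits

This redundancy represents potential for compression: the source could be compressed by 0.0630 bits per symbol.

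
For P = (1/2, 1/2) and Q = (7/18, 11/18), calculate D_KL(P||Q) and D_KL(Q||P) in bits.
D_KL(P||Q) = 0.0365, D_KL(Q||P) = 0.0359

KL divergence is not symmetric: D_KL(P||Q) ≠ D_KL(Q||P) in general.

D_KL(P||Q) = 0.0365 bits
D_KL(Q||P) = 0.0359 bits

No, they are not equal!

This asymmetry is why KL divergence is not a true distance metric.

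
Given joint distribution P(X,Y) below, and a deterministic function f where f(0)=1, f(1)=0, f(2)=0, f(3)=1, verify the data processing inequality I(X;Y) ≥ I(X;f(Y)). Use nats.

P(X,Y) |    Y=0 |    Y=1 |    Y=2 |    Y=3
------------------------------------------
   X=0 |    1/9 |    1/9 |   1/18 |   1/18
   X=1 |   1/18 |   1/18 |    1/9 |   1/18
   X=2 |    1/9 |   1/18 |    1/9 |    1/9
I(X;Y) = 0.0411, I(X;f(Y)) = 0.0096, inequality holds: 0.0411 ≥ 0.0096

Data Processing Inequality: For any Markov chain X → Y → Z, we have I(X;Y) ≥ I(X;Z).

Here Z = f(Y) is a deterministic function of Y, forming X → Y → Z.

Original I(X;Y) = 0.0411 nats

After applying f:
P(X,Z) where Z=f(Y):
- P(X,Z=0) = P(X,Y=1) + P(X,Y=2)
- P(X,Z=1) = P(X,Y=0) + P(X,Y=3)

I(X;Z) = I(X;f(Y)) = 0.0096 nats

Verification: 0.0411 ≥ 0.0096 ✓

Information cannot be created by processing; the function f can only lose information about X.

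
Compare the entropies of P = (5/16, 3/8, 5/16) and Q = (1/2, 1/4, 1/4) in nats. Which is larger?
P

Computing entropies in nats:
H(P) = 1.0948
H(Q) = 1.0397

Distribution P has higher entropy.

Intuition: The distribution closer to uniform (more spread out) has higher entropy.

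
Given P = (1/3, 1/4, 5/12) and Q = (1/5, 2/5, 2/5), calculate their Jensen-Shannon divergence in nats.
0.0172 nats

Jensen-Shannon divergence is:
JSD(P||Q) = 0.5 × D_KL(P||M) + 0.5 × D_KL(Q||M)
where M = 0.5 × (P + Q) is the mixture distribution.

M = 0.5 × (1/3, 1/4, 5/12) + 0.5 × (1/5, 2/5, 2/5) = (4/15, 13/40, 0.408333)

D_KL(P||M) = 0.0172 nats
D_KL(Q||M) = 0.0173 nats

JSD(P||Q) = 0.5 × 0.0172 + 0.5 × 0.0173 = 0.0172 nats

Unlike KL divergence, JSD is symmetric and bounded: 0 ≤ JSD ≤ log(2).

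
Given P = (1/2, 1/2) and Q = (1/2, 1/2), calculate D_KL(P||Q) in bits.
0.0000 bits

KL divergence: D_KL(P||Q) = Σ p(x) log(p(x)/q(x))

Computing term by term:
  x=0: 1/2 × log_2[(1/2)/(1/2)] = 1/2 × 0.0000 = 0.0000
  x=1: 1/2 × log_2[(1/2)/(1/2)] = 1/2 × 0.0000 = 0.0000

D_KL(P||Q) = 0.0000 bits

Note: KL divergence is always non-negative and equals 0 iff P = Q.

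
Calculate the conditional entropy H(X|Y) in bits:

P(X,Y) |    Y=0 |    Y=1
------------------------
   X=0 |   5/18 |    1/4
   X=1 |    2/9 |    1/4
0.9955 bits

Using the chain rule: H(X|Y) = H(X,Y) - H(Y)

First, compute H(X,Y) = 1.9955 bits

Marginal P(Y) = (1/2, 1/2)
H(Y) = 1.0000 bits

H(X|Y) = H(X,Y) - H(Y) = 1.9955 - 1.0000 = 0.9955 bits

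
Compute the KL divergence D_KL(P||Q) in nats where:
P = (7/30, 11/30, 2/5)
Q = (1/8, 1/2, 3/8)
0.0577 nats

KL divergence: D_KL(P||Q) = Σ p(x) log(p(x)/q(x))

Computing term by term:
  x=0: 7/30 × log_e[(7/30)/(1/8)] = 7/30 × 0.6242 = 0.1456
  x=1: 11/30 × log_e[(11/30)/(1/2)] = 11/30 × -0.3102 = -0.1137
  x=2: 2/5 × log_e[(2/5)/(3/8)] = 2/5 × 0.0645 = 0.0258

D_KL(P||Q) = 0.0577 nats

Note: KL divergence is always non-negative and equals 0 iff P = Q.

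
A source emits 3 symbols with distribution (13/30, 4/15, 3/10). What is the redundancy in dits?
0.0098 dits

Redundancy measures how far a source is from maximum entropy:
R = H_max - H(X)

Maximum entropy for 3 symbols: H_max = log_10(3) = 0.4771 dits
Actual entropy: H(X) = 0.4673 dits
Redundancy: R = 0.4771 - 0.4673 = 0.0098 dits

This redundancy represents potential for compression: the source could be compressed by 0.0098 dits per symbol.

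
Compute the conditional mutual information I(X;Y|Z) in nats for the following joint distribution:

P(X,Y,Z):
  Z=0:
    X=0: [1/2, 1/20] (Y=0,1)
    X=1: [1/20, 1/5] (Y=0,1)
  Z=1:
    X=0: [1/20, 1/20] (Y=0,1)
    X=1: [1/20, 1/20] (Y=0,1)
0.2042 nats

Conditional mutual information: I(X;Y|Z) = H(X|Z) + H(Y|Z) - H(X,Y|Z)

H(Z) = 0.5004
H(X,Z) = 1.1359 → H(X|Z) = 0.6355
H(Y,Z) = 1.1359 → H(Y|Z) = 0.6355
H(X,Y,Z) = 1.5672 → H(X,Y|Z) = 1.0668

I(X;Y|Z) = 0.6355 + 0.6355 - 1.0668 = 0.2042 nats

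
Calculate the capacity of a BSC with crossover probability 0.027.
0.8209 bits

For a binary symmetric channel (BSC) with error probability p:
Capacity C = 1 - H(p) bits per symbol

where H(p) = -p log₂(p) - (1-p) log₂(1-p) is the binary entropy function.

H(0.027) = 0.1791 bits
C = 1 - 0.1791 = 0.8209 bits per symbol

This means we can reliably transmit up to 0.8209 bits of information per channel use.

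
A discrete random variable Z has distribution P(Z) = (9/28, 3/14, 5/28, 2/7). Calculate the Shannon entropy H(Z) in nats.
1.3605 nats

Shannon entropy is H(X) = -Σ p(x) log p(x).

For P = (9/28, 3/14, 5/28, 2/7):
H = -9/28 × log_e(9/28) -3/14 × log_e(3/14) -5/28 × log_e(5/28) -2/7 × log_e(2/7)
H = 1.3605 nats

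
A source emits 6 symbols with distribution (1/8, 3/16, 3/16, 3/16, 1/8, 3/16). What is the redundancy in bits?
0.0237 bits

Redundancy measures how far a source is from maximum entropy:
R = H_max - H(X)

Maximum entropy for 6 symbols: H_max = log_2(6) = 2.5850 bits
Actual entropy: H(X) = 2.5613 bits
Redundancy: R = 2.5850 - 2.5613 = 0.0237 bits

This redundancy represents potential for compression: the source could be compressed by 0.0237 bits per symbol.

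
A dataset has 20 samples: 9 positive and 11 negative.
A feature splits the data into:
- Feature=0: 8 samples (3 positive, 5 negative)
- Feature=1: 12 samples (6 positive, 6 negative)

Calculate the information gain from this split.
0.0110 bits

Information Gain = H(Y) - H(Y|Feature)

Before split:
P(positive) = 9/20 = 0.4500
H(Y) = 0.9928 bits

After split:
Feature=0: H = 0.9544 bits (weight = 8/20)
Feature=1: H = 1.0000 bits (weight = 12/20)
H(Y|Feature) = (8/20)×0.9544 + (12/20)×1.0000 = 0.9818 bits

Information Gain = 0.9928 - 0.9818 = 0.0110 bits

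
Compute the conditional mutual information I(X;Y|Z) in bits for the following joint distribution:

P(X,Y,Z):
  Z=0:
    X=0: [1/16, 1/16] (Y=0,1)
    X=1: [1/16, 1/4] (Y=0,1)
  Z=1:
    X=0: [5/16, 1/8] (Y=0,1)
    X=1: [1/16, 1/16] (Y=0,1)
0.0409 bits

Conditional mutual information: I(X;Y|Z) = H(X|Z) + H(Y|Z) - H(X,Y|Z)

H(Z) = 0.9887
H(X,Z) = 1.7962 → H(X|Z) = 0.8075
H(Y,Z) = 1.8829 → H(Y|Z) = 0.8942
H(X,Y,Z) = 2.6494 → H(X,Y|Z) = 1.6607

I(X;Y|Z) = 0.8075 + 0.8942 - 1.6607 = 0.0409 bits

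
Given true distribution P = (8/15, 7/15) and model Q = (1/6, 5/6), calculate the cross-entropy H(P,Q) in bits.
1.5014 bits

Cross-entropy: H(P,Q) = -Σ p(x) log q(x)

Alternatively: H(P,Q) = H(P) + D_KL(P||Q)
H(P) = 0.9968 bits
D_KL(P||Q) = 0.5046 bits

H(P,Q) = 0.9968 + 0.5046 = 1.5014 bits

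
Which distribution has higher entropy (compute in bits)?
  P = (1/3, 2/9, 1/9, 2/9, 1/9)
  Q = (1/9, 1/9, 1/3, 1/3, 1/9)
P

Computing entropies in bits:
H(P) = 2.1972
H(Q) = 2.1133

Distribution P has higher entropy.

Intuition: The distribution closer to uniform (more spread out) has higher entropy.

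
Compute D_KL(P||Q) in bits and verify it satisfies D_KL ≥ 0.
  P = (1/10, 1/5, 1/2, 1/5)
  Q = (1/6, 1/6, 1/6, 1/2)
0.5070 bits

KL divergence satisfies the Gibbs inequality: D_KL(P||Q) ≥ 0 for all distributions P, Q.

D_KL(P||Q) = Σ p(x) log(p(x)/q(x))
Term by term:
  x=0: 1/10 × log_2[(1/10)/(1/6)] = -0.0737
  x=1: 1/5 × log_2[(1/5)/(1/6)] = 0.0526
  x=2: 1/2 × log_2[(1/2)/(1/6)] = 0.7925
  x=3: 1/5 × log_2[(1/5)/(1/2)] = -0.2644
D_KL(P||Q) = 0.5070 bits

D_KL(P||Q) = 0.5070 ≥ 0 ✓

This non-negativity is a fundamental property: relative entropy cannot be negative because it measures how different Q is from P.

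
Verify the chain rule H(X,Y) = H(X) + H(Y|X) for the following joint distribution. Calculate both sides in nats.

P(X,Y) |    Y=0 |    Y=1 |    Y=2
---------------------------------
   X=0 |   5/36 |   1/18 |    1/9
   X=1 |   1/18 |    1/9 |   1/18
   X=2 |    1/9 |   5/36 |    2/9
H(X,Y) = 2.0967, H(X) = 1.0508, H(Y|X) = 1.0459 (all in nats)

Chain rule: H(X,Y) = H(X) + H(Y|X)

Left side — joint entropy directly:
H(X,Y) = -Σ p(x,y) log p(x,y) = 2.0967 nats

Right side — compute H(Y|X) from the conditional distributions:
P(X) = (11/36, 2/9, 17/36), so H(X) = 1.0508 nats
H(Y|X) = Σ_x P(X=x) · H(Y|X=x):
  P(Y|X=0) = (5/11, 2/11, 4/11), H(Y|X=0) = 1.0362, weight P(X=0) = 11/36
  P(Y|X=1) = (1/4, 1/2, 1/4), H(Y|X=1) = 1.0397, weight P(X=1) = 2/9
  P(Y|X=2) = (4/17, 5/17, 8/17), H(Y|X=2) = 1.0551, weight P(X=2) = 17/36
H(Y|X) = 1.0459 nats

H(X) + H(Y|X) = 1.0508 + 1.0459 = 2.0967 nats

Both sides equal 2.0967 nats. ✓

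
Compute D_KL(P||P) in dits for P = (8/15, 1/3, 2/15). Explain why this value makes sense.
0.0000 dits

KL divergence satisfies the Gibbs inequality: D_KL(P||Q) ≥ 0 for all distributions P, Q.

D_KL(P||Q) = Σ p(x) log(p(x)/q(x))
Each term is p(x) × log_10(p(x)/p(x)) = p(x) × log_10(1) = 0, so the sum is 0.
D_KL(P||Q) = 0.0000 dits

When P = Q, the KL divergence is exactly 0, as there is no 'divergence' between identical distributions.

This non-negativity is a fundamental property: relative entropy cannot be negative because it measures how different Q is from P.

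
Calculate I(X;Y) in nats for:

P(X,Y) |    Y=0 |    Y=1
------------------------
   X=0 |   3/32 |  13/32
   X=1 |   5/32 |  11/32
0.0105 nats

Mutual information: I(X;Y) = H(X) + H(Y) - H(X,Y)

Marginals:
P(X) = (1/2, 1/2), H(X) = 0.6931 nats
P(Y) = (1/4, 3/4), H(Y) = 0.5623 nats

Joint entropy: H(X,Y) = 1.2450 nats

I(X;Y) = 0.6931 + 0.5623 - 1.2450 = 0.0105 nats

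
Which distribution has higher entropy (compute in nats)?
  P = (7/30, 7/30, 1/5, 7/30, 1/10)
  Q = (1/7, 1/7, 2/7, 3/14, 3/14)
Q

Computing entropies in nats:
H(P) = 1.5708
H(Q) = 1.5741

Distribution Q has higher entropy.

Intuition: The distribution closer to uniform (more spread out) has higher entropy.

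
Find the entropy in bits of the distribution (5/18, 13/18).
0.8524 bits

Shannon entropy is H(X) = -Σ p(x) log p(x).

For P = (5/18, 13/18):
H = -5/18 × log_2(5/18) -13/18 × log_2(13/18)
H = 0.8524 bits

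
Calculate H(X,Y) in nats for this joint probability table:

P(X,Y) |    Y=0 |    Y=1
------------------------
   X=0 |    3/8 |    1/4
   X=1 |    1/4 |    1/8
1.3209 nats

Joint entropy is H(X,Y) = -Σ_{x,y} p(x,y) log p(x,y).

Summing over all non-zero entries:
H(X,Y) = -[3/8·log_e(3/8) + 1/4·log_e(1/4) + 1/4·log_e(1/4) + 1/8·log_e(1/8)]
H(X,Y) = 1.3209 nats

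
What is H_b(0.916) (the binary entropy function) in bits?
0.4161 bits

The binary entropy function is:
H(p) = -p log(p) - (1-p) log(1-p)

H(0.916) = -0.916 × log_2(0.916) - 0.084 × log_2(0.084)
H(0.916) = 0.4161 bits

Note: Binary entropy is maximized at p=0.5 (H=1 bit) and minimized at p=0 or p=1 (H=0).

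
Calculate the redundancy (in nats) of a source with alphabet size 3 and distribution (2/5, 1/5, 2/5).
0.0437 nats

Redundancy measures how far a source is from maximum entropy:
R = H_max - H(X)

Maximum entropy for 3 symbols: H_max = log_e(3) = 1.0986 nats
Actual entropy: H(X) = 1.0549 nats
Redundancy: R = 1.0986 - 1.0549 = 0.0437 nats

This redundancy represents potential for compression: the source could be compressed by 0.0437 nats per symbol.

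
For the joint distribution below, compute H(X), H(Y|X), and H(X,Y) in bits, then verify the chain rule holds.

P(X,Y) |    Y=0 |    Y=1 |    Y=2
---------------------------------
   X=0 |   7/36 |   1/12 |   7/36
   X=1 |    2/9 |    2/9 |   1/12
H(X,Y) = 2.4807, H(X) = 0.9978, H(Y|X) = 1.4829 (all in bits)

Chain rule: H(X,Y) = H(X) + H(Y|X)

Left side — joint entropy directly:
H(X,Y) = -Σ p(x,y) log p(x,y) = 2.4807 bits

Right side — compute H(Y|X) from the conditional distributions:
P(X) = (17/36, 19/36), so H(X) = 0.9978 bits
H(Y|X) = Σ_x P(X=x) · H(Y|X=x):
  P(Y|X=0) = (7/17, 3/17, 7/17), H(Y|X=0) = 1.4958, weight P(X=0) = 17/36
  P(Y|X=1) = (8/19, 8/19, 3/19), H(Y|X=1) = 1.4714, weight P(X=1) = 19/36
H(Y|X) = 1.4829 bits

H(X) + H(Y|X) = 0.9978 + 1.4829 = 2.4807 bits

Both sides equal 2.4807 bits. ✓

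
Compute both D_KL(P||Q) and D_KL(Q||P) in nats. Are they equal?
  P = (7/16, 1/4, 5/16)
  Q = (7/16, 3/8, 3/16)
D_KL(P||Q) = 0.0583, D_KL(Q||P) = 0.0563

KL divergence is not symmetric: D_KL(P||Q) ≠ D_KL(Q||P) in general.

D_KL(P||Q) = 0.0583 nats
D_KL(Q||P) = 0.0563 nats

No, they are not equal!

This asymmetry is why KL divergence is not a true distance metric.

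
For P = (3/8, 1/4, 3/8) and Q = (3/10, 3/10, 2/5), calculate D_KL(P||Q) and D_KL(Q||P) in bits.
D_KL(P||Q) = 0.0200, D_KL(Q||P) = 0.0196

KL divergence is not symmetric: D_KL(P||Q) ≠ D_KL(Q||P) in general.

D_KL(P||Q) = 0.0200 bits
D_KL(Q||P) = 0.0196 bits

No, they are not equal!

This asymmetry is why KL divergence is not a true distance metric.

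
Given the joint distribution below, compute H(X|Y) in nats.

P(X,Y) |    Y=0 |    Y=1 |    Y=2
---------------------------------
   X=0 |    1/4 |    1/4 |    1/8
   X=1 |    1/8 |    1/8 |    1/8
0.6507 nats

Using the chain rule: H(X|Y) = H(X,Y) - H(Y)

First, compute H(X,Y) = 1.7329 nats

Marginal P(Y) = (3/8, 3/8, 1/4)
H(Y) = 1.0822 nats

H(X|Y) = H(X,Y) - H(Y) = 1.7329 - 1.0822 = 0.6507 nats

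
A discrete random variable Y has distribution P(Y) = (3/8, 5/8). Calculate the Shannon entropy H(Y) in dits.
0.2873 dits

Shannon entropy is H(X) = -Σ p(x) log p(x).

For P = (3/8, 5/8):
H = -3/8 × log_10(3/8) -5/8 × log_10(5/8)
H = 0.2873 dits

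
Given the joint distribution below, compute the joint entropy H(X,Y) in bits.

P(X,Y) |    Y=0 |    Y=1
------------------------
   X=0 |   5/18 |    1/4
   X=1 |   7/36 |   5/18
1.9861 bits

Joint entropy is H(X,Y) = -Σ_{x,y} p(x,y) log p(x,y).

Summing over all non-zero entries:
H(X,Y) = -[5/18·log_2(5/18) + 1/4·log_2(1/4) + 7/36·log_2(7/36) + 5/18·log_2(5/18)]
H(X,Y) = 1.9861 bits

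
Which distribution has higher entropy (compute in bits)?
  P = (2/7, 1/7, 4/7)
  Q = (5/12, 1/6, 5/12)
Q

Computing entropies in bits:
H(P) = 1.3788
H(Q) = 1.4834

Distribution Q has higher entropy.

Intuition: The distribution closer to uniform (more spread out) has higher entropy.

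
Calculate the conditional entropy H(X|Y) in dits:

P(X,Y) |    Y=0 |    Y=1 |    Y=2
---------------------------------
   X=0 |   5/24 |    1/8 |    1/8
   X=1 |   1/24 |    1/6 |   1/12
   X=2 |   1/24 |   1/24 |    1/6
0.4147 dits

Using the chain rule: H(X|Y) = H(X,Y) - H(Y)

First, compute H(X,Y) = 0.8895 dits

Marginal P(Y) = (7/24, 1/3, 3/8)
H(Y) = 0.4749 dits

H(X|Y) = H(X,Y) - H(Y) = 0.8895 - 0.4749 = 0.4147 dits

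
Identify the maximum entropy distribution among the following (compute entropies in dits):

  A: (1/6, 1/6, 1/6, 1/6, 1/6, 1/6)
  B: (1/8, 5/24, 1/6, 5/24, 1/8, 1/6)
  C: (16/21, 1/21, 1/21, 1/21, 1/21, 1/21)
A

For a discrete distribution over n outcomes, entropy is maximized by the uniform distribution.

Computing entropies:
H(A) = 0.7782 dits
H(B) = 0.7690 dits
H(C) = 0.4048 dits

The uniform distribution (where all probabilities equal 1/6) achieves the maximum entropy of log_10(6) = 0.7782 dits.

Distribution A has the highest entropy.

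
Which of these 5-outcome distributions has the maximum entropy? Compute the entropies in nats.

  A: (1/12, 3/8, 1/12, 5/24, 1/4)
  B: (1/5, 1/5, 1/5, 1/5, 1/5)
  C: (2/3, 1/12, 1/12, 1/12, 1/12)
B

For a discrete distribution over n outcomes, entropy is maximized by the uniform distribution.

Computing entropies:
H(A) = 1.4553 nats
H(B) = 1.6094 nats
H(C) = 1.0986 nats

The uniform distribution (where all probabilities equal 1/5) achieves the maximum entropy of log_e(5) = 1.6094 nats.

Distribution B has the highest entropy.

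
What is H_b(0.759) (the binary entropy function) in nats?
0.5522 nats

The binary entropy function is:
H(p) = -p log(p) - (1-p) log(1-p)

H(0.759) = -0.759 × log_e(0.759) - 0.241 × log_e(0.241)
H(0.759) = 0.5522 nats

Note: Binary entropy is maximized at p=0.5 (H=1 bit) and minimized at p=0 or p=1 (H=0).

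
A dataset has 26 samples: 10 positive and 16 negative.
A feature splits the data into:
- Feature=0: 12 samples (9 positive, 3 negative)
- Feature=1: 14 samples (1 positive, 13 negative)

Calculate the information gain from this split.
0.3869 bits

Information Gain = H(Y) - H(Y|Feature)

Before split:
P(positive) = 10/26 = 0.3846
H(Y) = 0.9612 bits

After split:
Feature=0: H = 0.8113 bits (weight = 12/26)
Feature=1: H = 0.3712 bits (weight = 14/26)
H(Y|Feature) = (12/26)×0.8113 + (14/26)×0.3712 = 0.5743 bits

Information Gain = 0.9612 - 0.5743 = 0.3869 bits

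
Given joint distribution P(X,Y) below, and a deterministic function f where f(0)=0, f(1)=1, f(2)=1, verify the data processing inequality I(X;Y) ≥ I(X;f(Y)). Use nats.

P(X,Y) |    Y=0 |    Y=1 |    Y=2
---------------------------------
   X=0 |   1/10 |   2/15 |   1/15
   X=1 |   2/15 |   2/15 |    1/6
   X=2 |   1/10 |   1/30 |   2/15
I(X;Y) = 0.0436, I(X;f(Y)) = 0.0017, inequality holds: 0.0436 ≥ 0.0017

Data Processing Inequality: For any Markov chain X → Y → Z, we have I(X;Y) ≥ I(X;Z).

Here Z = f(Y) is a deterministic function of Y, forming X → Y → Z.

Original I(X;Y) = 0.0436 nats

After applying f:
P(X,Z) where Z=f(Y):
- P(X,Z=0) = P(X,Y=0)
- P(X,Z=1) = P(X,Y=1) + P(X,Y=2)

I(X;Z) = I(X;f(Y)) = 0.0017 nats

Verification: 0.0436 ≥ 0.0017 ✓

Information cannot be created by processing; the function f can only lose information about X.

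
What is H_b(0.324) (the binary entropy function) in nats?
0.6298 nats

The binary entropy function is:
H(p) = -p log(p) - (1-p) log(1-p)

H(0.324) = -0.324 × log_e(0.324) - 0.676 × log_e(0.676)
H(0.324) = 0.6298 nats

Note: Binary entropy is maximized at p=0.5 (H=1 bit) and minimized at p=0 or p=1 (H=0).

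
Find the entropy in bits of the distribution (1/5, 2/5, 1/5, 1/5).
1.9219 bits

Shannon entropy is H(X) = -Σ p(x) log p(x).

For P = (1/5, 2/5, 1/5, 1/5):
H = -1/5 × log_2(1/5) -2/5 × log_2(2/5) -1/5 × log_2(1/5) -1/5 × log_2(1/5)
H = 1.9219 bits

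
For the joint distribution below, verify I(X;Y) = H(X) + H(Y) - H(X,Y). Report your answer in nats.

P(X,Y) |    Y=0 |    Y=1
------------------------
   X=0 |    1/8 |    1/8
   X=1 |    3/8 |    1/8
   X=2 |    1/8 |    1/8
I(X;Y) = 0.0338 nats

Mutual information has multiple equivalent forms:
- I(X;Y) = H(X) - H(X|Y)
- I(X;Y) = H(Y) - H(Y|X)
- I(X;Y) = H(X) + H(Y) - H(X,Y)

Computing all quantities:
H(X) = 1.0397, H(Y) = 0.6616, H(X,Y) = 1.6675
H(X|Y) = 1.0059, H(Y|X) = 0.6277

Verification:
H(X) - H(X|Y) = 1.0397 - 1.0059 = 0.0338
H(Y) - H(Y|X) = 0.6616 - 0.6277 = 0.0338
H(X) + H(Y) - H(X,Y) = 1.0397 + 0.6616 - 1.6675 = 0.0338

All forms give I(X;Y) = 0.0338 nats. ✓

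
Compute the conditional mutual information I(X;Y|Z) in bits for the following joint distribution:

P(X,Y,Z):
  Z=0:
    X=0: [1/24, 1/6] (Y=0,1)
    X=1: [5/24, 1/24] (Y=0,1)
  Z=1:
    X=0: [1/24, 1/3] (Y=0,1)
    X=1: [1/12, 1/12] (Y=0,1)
0.2094 bits

Conditional mutual information: I(X;Y|Z) = H(X|Z) + H(Y|Z) - H(X,Y|Z)

H(Z) = 0.9950
H(X,Z) = 1.9329 → H(X|Z) = 0.9379
H(Y,Z) = 1.8727 → H(Y|Z) = 0.8777
H(X,Y,Z) = 2.6012 → H(X,Y|Z) = 1.6062

I(X;Y|Z) = 0.9379 + 0.8777 - 1.6062 = 0.2094 bits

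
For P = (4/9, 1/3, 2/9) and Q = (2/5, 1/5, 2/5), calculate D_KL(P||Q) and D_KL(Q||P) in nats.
D_KL(P||Q) = 0.0865, D_KL(Q||P) = 0.0908

KL divergence is not symmetric: D_KL(P||Q) ≠ D_KL(Q||P) in general.

D_KL(P||Q) = 0.0865 nats
D_KL(Q||P) = 0.0908 nats

No, they are not equal!

This asymmetry is why KL divergence is not a true distance metric.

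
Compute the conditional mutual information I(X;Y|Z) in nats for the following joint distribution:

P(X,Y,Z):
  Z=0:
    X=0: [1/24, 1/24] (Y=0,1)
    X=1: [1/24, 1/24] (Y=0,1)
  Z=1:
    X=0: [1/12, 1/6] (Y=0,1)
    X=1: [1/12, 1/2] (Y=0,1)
0.0186 nats

Conditional mutual information: I(X;Y|Z) = H(X|Z) + H(Y|Z) - H(X,Y|Z)

H(Z) = 0.4506
H(X,Z) = 1.0751 → H(X|Z) = 0.6246
H(Y,Z) = 0.9831 → H(Y|Z) = 0.5325
H(X,Y,Z) = 1.5890 → H(X,Y|Z) = 1.1385

I(X;Y|Z) = 0.6246 + 0.5325 - 1.1385 = 0.0186 nats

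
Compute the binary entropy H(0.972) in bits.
0.1843 bits

The binary entropy function is:
H(p) = -p log(p) - (1-p) log(1-p)

H(0.972) = -0.972 × log_2(0.972) - 0.028 × log_2(0.028)
H(0.972) = 0.1843 bits

Note: Binary entropy is maximized at p=0.5 (H=1 bit) and minimized at p=0 or p=1 (H=0).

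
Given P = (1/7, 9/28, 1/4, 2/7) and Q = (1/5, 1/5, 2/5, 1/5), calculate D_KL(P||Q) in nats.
0.0888 nats

KL divergence: D_KL(P||Q) = Σ p(x) log(p(x)/q(x))

Computing term by term:
  x=0: 1/7 × log_e[(1/7)/(1/5)] = 1/7 × -0.3365 = -0.0481
  x=1: 9/28 × log_e[(9/28)/(1/5)] = 9/28 × 0.4745 = 0.1525
  x=2: 1/4 × log_e[(1/4)/(2/5)] = 1/4 × -0.4700 = -0.1175
  x=3: 2/7 × log_e[(2/7)/(1/5)] = 2/7 × 0.3567 = 0.1019

D_KL(P||Q) = 0.0888 nats

Note: KL divergence is always non-negative and equals 0 iff P = Q.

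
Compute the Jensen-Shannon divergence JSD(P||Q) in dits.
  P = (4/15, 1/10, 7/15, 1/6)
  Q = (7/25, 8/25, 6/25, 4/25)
0.0212 dits

Jensen-Shannon divergence is:
JSD(P||Q) = 0.5 × D_KL(P||M) + 0.5 × D_KL(Q||M)
where M = 0.5 × (P + Q) is the mixture distribution.

M = 0.5 × (4/15, 1/10, 7/15, 1/6) + 0.5 × (7/25, 8/25, 6/25, 4/25) = (0.273333, 0.21, 0.353333, 0.163333)

D_KL(P||M) = 0.0228 dits
D_KL(Q||M) = 0.0197 dits

JSD(P||Q) = 0.5 × 0.0228 + 0.5 × 0.0197 = 0.0212 dits

Unlike KL divergence, JSD is symmetric and bounded: 0 ≤ JSD ≤ log(2).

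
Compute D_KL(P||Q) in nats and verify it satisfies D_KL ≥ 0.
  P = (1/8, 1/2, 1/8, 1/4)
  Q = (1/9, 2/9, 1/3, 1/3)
0.2257 nats

KL divergence satisfies the Gibbs inequality: D_KL(P||Q) ≥ 0 for all distributions P, Q.

D_KL(P||Q) = Σ p(x) log(p(x)/q(x))
Term by term:
  x=0: 1/8 × log_e[(1/8)/(1/9)] = 0.0147
  x=1: 1/2 × log_e[(1/2)/(2/9)] = 0.4055
  x=2: 1/8 × log_e[(1/8)/(1/3)] = -0.1226
  x=3: 1/4 × log_e[(1/4)/(1/3)] = -0.0719
D_KL(P||Q) = 0.2257 nats

D_KL(P||Q) = 0.2257 ≥ 0 ✓

This non-negativity is a fundamental property: relative entropy cannot be negative because it measures how different Q is from P.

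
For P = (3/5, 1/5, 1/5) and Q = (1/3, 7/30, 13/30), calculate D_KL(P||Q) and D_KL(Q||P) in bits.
D_KL(P||Q) = 0.2412, D_KL(Q||P) = 0.2526

KL divergence is not symmetric: D_KL(P||Q) ≠ D_KL(Q||P) in general.

D_KL(P||Q) = 0.2412 bits
D_KL(Q||P) = 0.2526 bits

No, they are not equal!

This asymmetry is why KL divergence is not a true distance metric.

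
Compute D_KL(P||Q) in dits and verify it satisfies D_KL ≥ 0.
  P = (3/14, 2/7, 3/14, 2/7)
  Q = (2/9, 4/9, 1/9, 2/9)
0.0341 dits

KL divergence satisfies the Gibbs inequality: D_KL(P||Q) ≥ 0 for all distributions P, Q.

D_KL(P||Q) = Σ p(x) log(p(x)/q(x))
Term by term:
  x=0: 3/14 × log_10[(3/14)/(2/9)] = -0.0034
  x=1: 2/7 × log_10[(2/7)/(4/9)] = -0.0548
  x=2: 3/14 × log_10[(3/14)/(1/9)] = 0.0611
  x=3: 2/7 × log_10[(2/7)/(2/9)] = 0.0312
D_KL(P||Q) = 0.0341 dits

D_KL(P||Q) = 0.0341 ≥ 0 ✓

This non-negativity is a fundamental property: relative entropy cannot be negative because it measures how different Q is from P.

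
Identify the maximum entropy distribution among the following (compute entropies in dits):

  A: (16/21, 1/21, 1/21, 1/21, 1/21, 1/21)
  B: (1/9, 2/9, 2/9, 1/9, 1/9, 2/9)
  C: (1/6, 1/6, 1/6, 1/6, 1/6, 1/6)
C

For a discrete distribution over n outcomes, entropy is maximized by the uniform distribution.

Computing entropies:
H(A) = 0.4048 dits
H(B) = 0.7536 dits
H(C) = 0.7782 dits

The uniform distribution (where all probabilities equal 1/6) achieves the maximum entropy of log_10(6) = 0.7782 dits.

Distribution C has the highest entropy.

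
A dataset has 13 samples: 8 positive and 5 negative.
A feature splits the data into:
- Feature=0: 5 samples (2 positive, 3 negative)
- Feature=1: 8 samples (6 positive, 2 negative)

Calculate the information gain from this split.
0.0885 bits

Information Gain = H(Y) - H(Y|Feature)

Before split:
P(positive) = 8/13 = 0.6154
H(Y) = 0.9612 bits

After split:
Feature=0: H = 0.9710 bits (weight = 5/13)
Feature=1: H = 0.8113 bits (weight = 8/13)
H(Y|Feature) = (5/13)×0.9710 + (8/13)×0.8113 = 0.8727 bits

Information Gain = 0.9612 - 0.8727 = 0.0885 bits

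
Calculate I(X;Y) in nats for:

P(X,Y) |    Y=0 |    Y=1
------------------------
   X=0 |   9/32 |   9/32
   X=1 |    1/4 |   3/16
0.0025 nats

Mutual information: I(X;Y) = H(X) + H(Y) - H(X,Y)

Marginals:
P(X) = (9/16, 7/16), H(X) = 0.6853 nats
P(Y) = (17/32, 15/32), H(Y) = 0.6912 nats

Joint entropy: H(X,Y) = 1.3740 nats

I(X;Y) = 0.6853 + 0.6912 - 1.3740 = 0.0025 nats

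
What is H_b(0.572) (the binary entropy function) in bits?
0.9850 bits

The binary entropy function is:
H(p) = -p log(p) - (1-p) log(1-p)

H(0.572) = -0.572 × log_2(0.572) - 0.428 × log_2(0.428)
H(0.572) = 0.9850 bits

Note: Binary entropy is maximized at p=0.5 (H=1 bit) and minimized at p=0 or p=1 (H=0).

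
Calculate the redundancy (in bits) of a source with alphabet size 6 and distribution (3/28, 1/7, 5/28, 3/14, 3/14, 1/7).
0.0413 bits

Redundancy measures how far a source is from maximum entropy:
R = H_max - H(X)

Maximum entropy for 6 symbols: H_max = log_2(6) = 2.5850 bits
Actual entropy: H(X) = 2.5436 bits
Redundancy: R = 2.5850 - 2.5436 = 0.0413 bits

This redundancy represents potential for compression: the source could be compressed by 0.0413 bits per symbol.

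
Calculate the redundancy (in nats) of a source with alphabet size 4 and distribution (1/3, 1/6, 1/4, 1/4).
0.0283 nats

Redundancy measures how far a source is from maximum entropy:
R = H_max - H(X)

Maximum entropy for 4 symbols: H_max = log_e(4) = 1.3863 nats
Actual entropy: H(X) = 1.3580 nats
Redundancy: R = 1.3863 - 1.3580 = 0.0283 nats

This redundancy represents potential for compression: the source could be compressed by 0.0283 nats per symbol.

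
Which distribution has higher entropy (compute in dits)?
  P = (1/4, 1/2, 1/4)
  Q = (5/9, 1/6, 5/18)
P

Computing entropies in dits:
H(P) = 0.4515
H(Q) = 0.4260

Distribution P has higher entropy.

Intuition: The distribution closer to uniform (more spread out) has higher entropy.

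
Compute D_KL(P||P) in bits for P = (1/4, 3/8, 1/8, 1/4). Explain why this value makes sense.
0.0000 bits

KL divergence satisfies the Gibbs inequality: D_KL(P||Q) ≥ 0 for all distributions P, Q.

D_KL(P||Q) = Σ p(x) log(p(x)/q(x))
Each term is p(x) × log_2(p(x)/p(x)) = p(x) × log_2(1) = 0, so the sum is 0.
D_KL(P||Q) = 0.0000 bits

When P = Q, the KL divergence is exactly 0, as there is no 'divergence' between identical distributions.

This non-negativity is a fundamental property: relative entropy cannot be negative because it measures how different Q is from P.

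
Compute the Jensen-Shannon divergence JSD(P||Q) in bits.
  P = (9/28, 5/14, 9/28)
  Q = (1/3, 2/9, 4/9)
0.0187 bits

Jensen-Shannon divergence is:
JSD(P||Q) = 0.5 × D_KL(P||M) + 0.5 × D_KL(Q||M)
where M = 0.5 × (P + Q) is the mixture distribution.

M = 0.5 × (9/28, 5/14, 9/28) + 0.5 × (1/3, 2/9, 4/9) = (0.327381, 0.289683, 0.382937)

D_KL(P||M) = 0.0182 bits
D_KL(Q||M) = 0.0192 bits

JSD(P||Q) = 0.5 × 0.0182 + 0.5 × 0.0192 = 0.0187 bits

Unlike KL divergence, JSD is symmetric and bounded: 0 ≤ JSD ≤ log(2).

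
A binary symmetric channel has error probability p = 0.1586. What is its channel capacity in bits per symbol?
0.3691 bits

For a binary symmetric channel (BSC) with error probability p:
Capacity C = 1 - H(p) bits per symbol

where H(p) = -p log₂(p) - (1-p) log₂(1-p) is the binary entropy function.

H(0.1586) = 0.6309 bits
C = 1 - 0.6309 = 0.3691 bits per symbol

This means we can reliably transmit up to 0.3691 bits of information per channel use.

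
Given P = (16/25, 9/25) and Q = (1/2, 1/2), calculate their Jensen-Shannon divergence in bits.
0.0145 bits

Jensen-Shannon divergence is:
JSD(P||Q) = 0.5 × D_KL(P||M) + 0.5 × D_KL(Q||M)
where M = 0.5 × (P + Q) is the mixture distribution.

M = 0.5 × (16/25, 9/25) + 0.5 × (1/2, 1/2) = (0.57, 0.43)

D_KL(P||M) = 0.0147 bits
D_KL(Q||M) = 0.0143 bits

JSD(P||Q) = 0.5 × 0.0147 + 0.5 × 0.0143 = 0.0145 bits

Unlike KL divergence, JSD is symmetric and bounded: 0 ≤ JSD ≤ log(2).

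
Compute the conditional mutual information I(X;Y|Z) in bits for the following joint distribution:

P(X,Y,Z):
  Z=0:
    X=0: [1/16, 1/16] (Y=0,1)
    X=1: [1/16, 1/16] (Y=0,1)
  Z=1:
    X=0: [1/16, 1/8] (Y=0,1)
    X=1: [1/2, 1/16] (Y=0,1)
0.1532 bits

Conditional mutual information: I(X;Y|Z) = H(X|Z) + H(Y|Z) - H(X,Y|Z)

H(Z) = 0.8113
H(X,Z) = 1.6697 → H(X|Z) = 0.8585
H(Y,Z) = 1.6697 → H(Y|Z) = 0.8585
H(X,Y,Z) = 2.3750 → H(X,Y|Z) = 1.5637

I(X;Y|Z) = 0.8585 + 0.8585 - 1.5637 = 0.1532 bits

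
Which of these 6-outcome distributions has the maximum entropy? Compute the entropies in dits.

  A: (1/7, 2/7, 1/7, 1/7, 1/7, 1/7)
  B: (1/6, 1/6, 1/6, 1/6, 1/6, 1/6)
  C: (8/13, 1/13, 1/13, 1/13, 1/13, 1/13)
B

For a discrete distribution over n outcomes, entropy is maximized by the uniform distribution.

Computing entropies:
H(A) = 0.7591 dits
H(B) = 0.7782 dits
H(C) = 0.5582 dits

The uniform distribution (where all probabilities equal 1/6) achieves the maximum entropy of log_10(6) = 0.7782 dits.

Distribution B has the highest entropy.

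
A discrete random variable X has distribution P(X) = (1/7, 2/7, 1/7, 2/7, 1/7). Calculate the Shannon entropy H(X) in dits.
0.6731 dits

Shannon entropy is H(X) = -Σ p(x) log p(x).

For P = (1/7, 2/7, 1/7, 2/7, 1/7):
H = -1/7 × log_10(1/7) -2/7 × log_10(2/7) -1/7 × log_10(1/7) -2/7 × log_10(2/7) -1/7 × log_10(1/7)
H = 0.6731 dits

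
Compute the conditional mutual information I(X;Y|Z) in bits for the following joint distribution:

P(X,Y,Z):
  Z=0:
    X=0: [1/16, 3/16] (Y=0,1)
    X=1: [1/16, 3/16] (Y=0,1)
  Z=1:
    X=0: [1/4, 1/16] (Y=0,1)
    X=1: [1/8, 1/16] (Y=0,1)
0.0079 bits

Conditional mutual information: I(X;Y|Z) = H(X|Z) + H(Y|Z) - H(X,Y|Z)

H(Z) = 1.0000
H(X,Z) = 1.9772 → H(X|Z) = 0.9772
H(Y,Z) = 1.8113 → H(Y|Z) = 0.8113
H(X,Y,Z) = 2.7806 → H(X,Y|Z) = 1.7806

I(X;Y|Z) = 0.9772 + 0.8113 - 1.7806 = 0.0079 bits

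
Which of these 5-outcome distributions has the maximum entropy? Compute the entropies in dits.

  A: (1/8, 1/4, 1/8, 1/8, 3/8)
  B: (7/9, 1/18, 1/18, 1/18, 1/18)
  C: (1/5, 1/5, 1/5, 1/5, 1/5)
C

For a discrete distribution over n outcomes, entropy is maximized by the uniform distribution.

Computing entropies:
H(A) = 0.6489 dits
H(B) = 0.3638 dits
H(C) = 0.6990 dits

The uniform distribution (where all probabilities equal 1/5) achieves the maximum entropy of log_10(5) = 0.6990 dits.

Distribution C has the highest entropy.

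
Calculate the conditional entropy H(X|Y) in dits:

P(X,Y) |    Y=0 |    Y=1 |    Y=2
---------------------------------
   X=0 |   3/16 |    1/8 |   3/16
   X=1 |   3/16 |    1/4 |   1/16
0.2776 dits

Using the chain rule: H(X|Y) = H(X,Y) - H(Y)

First, compute H(X,Y) = 0.7476 dits

Marginal P(Y) = (3/8, 3/8, 1/4)
H(Y) = 0.4700 dits

H(X|Y) = H(X,Y) - H(Y) = 0.7476 - 0.4700 = 0.2776 dits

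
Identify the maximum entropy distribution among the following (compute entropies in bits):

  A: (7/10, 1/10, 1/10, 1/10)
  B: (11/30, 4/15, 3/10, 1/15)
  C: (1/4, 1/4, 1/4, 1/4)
C

For a discrete distribution over n outcomes, entropy is maximized by the uniform distribution.

Computing entropies:
H(A) = 1.3568 bits
H(B) = 1.8208 bits
H(C) = 2.0000 bits

The uniform distribution (where all probabilities equal 1/4) achieves the maximum entropy of log_2(4) = 2.0000 bits.

Distribution C has the highest entropy.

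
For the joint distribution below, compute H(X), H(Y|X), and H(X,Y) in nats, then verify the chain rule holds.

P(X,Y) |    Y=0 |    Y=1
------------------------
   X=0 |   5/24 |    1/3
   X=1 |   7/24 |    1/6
H(X,Y) = 1.3510, H(X) = 0.6897, H(Y|X) = 0.6613 (all in nats)

Chain rule: H(X,Y) = H(X) + H(Y|X)

Left side — joint entropy directly:
H(X,Y) = -Σ p(x,y) log p(x,y) = 1.3510 nats

Right side — compute H(Y|X) from the conditional distributions:
P(X) = (13/24, 11/24), so H(X) = 0.6897 nats
H(Y|X) = Σ_x P(X=x) · H(Y|X=x):
  P(Y|X=0) = (5/13, 8/13), H(Y|X=0) = 0.6663, weight P(X=0) = 13/24
  P(Y|X=1) = (7/11, 4/11), H(Y|X=1) = 0.6555, weight P(X=1) = 11/24
H(Y|X) = 0.6613 nats

H(X) + H(Y|X) = 0.6897 + 0.6613 = 1.3510 nats

Both sides equal 1.3510 nats. ✓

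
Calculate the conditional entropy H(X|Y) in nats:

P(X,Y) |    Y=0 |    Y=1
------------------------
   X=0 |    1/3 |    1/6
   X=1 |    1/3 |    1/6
0.6931 nats

Using the chain rule: H(X|Y) = H(X,Y) - H(Y)

First, compute H(X,Y) = 1.3297 nats

Marginal P(Y) = (2/3, 1/3)
H(Y) = 0.6365 nats

H(X|Y) = H(X,Y) - H(Y) = 1.3297 - 0.6365 = 0.6931 nats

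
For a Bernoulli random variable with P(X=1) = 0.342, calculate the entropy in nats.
0.6424 nats

The binary entropy function is:
H(p) = -p log(p) - (1-p) log(1-p)

H(0.342) = -0.342 × log_e(0.342) - 0.658 × log_e(0.658)
H(0.342) = 0.6424 nats

Note: Binary entropy is maximized at p=0.5 (H=1 bit) and minimized at p=0 or p=1 (H=0).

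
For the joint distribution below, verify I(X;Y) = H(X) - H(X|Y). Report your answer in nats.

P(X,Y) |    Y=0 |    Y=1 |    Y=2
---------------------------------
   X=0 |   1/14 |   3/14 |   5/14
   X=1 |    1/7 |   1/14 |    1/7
I(X;Y) = 0.0556 nats

Mutual information has multiple equivalent forms:
- I(X;Y) = H(X) - H(X|Y)
- I(X;Y) = H(Y) - H(Y|X)
- I(X;Y) = H(X) + H(Y) - H(X,Y)

Computing all quantities:
H(X) = 0.6518, H(Y) = 1.0346, H(X,Y) = 1.6308
H(X|Y) = 0.5962, H(Y|X) = 0.9790

Verification:
H(X) - H(X|Y) = 0.6518 - 0.5962 = 0.0556
H(Y) - H(Y|X) = 1.0346 - 0.9790 = 0.0556
H(X) + H(Y) - H(X,Y) = 0.6518 + 1.0346 - 1.6308 = 0.0556

All forms give I(X;Y) = 0.0556 nats. ✓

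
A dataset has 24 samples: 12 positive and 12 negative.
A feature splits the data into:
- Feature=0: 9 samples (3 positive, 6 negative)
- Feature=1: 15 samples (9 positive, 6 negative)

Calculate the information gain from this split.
0.0488 bits

Information Gain = H(Y) - H(Y|Feature)

Before split:
P(positive) = 12/24 = 0.5000
H(Y) = 1.0000 bits

After split:
Feature=0: H = 0.9183 bits (weight = 9/24)
Feature=1: H = 0.9710 bits (weight = 15/24)
H(Y|Feature) = (9/24)×0.9183 + (15/24)×0.9710 = 0.9512 bits

Information Gain = 1.0000 - 0.9512 = 0.0488 bits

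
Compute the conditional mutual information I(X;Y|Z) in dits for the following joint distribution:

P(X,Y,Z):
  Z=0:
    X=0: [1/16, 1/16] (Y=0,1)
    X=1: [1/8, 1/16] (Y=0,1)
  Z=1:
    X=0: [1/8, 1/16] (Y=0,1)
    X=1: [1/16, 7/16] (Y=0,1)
0.0432 dits

Conditional mutual information: I(X;Y|Z) = H(X|Z) + H(Y|Z) - H(X,Y|Z)

H(Z) = 0.2697
H(X,Z) = 0.5360 → H(X|Z) = 0.2663
H(Y,Z) = 0.5360 → H(Y|Z) = 0.2663
H(X,Y,Z) = 0.7591 → H(X,Y|Z) = 0.4894

I(X;Y|Z) = 0.2663 + 0.2663 - 0.4894 = 0.0432 dits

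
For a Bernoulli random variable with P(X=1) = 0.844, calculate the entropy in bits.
0.6247 bits

The binary entropy function is:
H(p) = -p log(p) - (1-p) log(1-p)

H(0.844) = -0.844 × log_2(0.844) - 0.156 × log_2(0.156)
H(0.844) = 0.6247 bits

Note: Binary entropy is maximized at p=0.5 (H=1 bit) and minimized at p=0 or p=1 (H=0).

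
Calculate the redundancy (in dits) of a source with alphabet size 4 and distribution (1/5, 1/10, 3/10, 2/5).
0.0462 dits

Redundancy measures how far a source is from maximum entropy:
R = H_max - H(X)

Maximum entropy for 4 symbols: H_max = log_10(4) = 0.6021 dits
Actual entropy: H(X) = 0.5558 dits
Redundancy: R = 0.6021 - 0.5558 = 0.0462 dits

This redundancy represents potential for compression: the source could be compressed by 0.0462 dits per symbol.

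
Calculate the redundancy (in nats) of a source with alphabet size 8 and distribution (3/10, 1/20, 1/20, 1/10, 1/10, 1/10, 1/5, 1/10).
0.1758 nats

Redundancy measures how far a source is from maximum entropy:
R = H_max - H(X)

Maximum entropy for 8 symbols: H_max = log_e(8) = 2.0794 nats
Actual entropy: H(X) = 1.9037 nats
Redundancy: R = 2.0794 - 1.9037 = 0.1758 nats

This redundancy represents potential for compression: the source could be compressed by 0.1758 nats per symbol.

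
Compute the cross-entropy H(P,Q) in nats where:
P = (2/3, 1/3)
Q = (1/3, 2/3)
0.8676 nats

Cross-entropy: H(P,Q) = -Σ p(x) log q(x)

Alternatively: H(P,Q) = H(P) + D_KL(P||Q)
H(P) = 0.6365 nats
D_KL(P||Q) = 0.2310 nats

H(P,Q) = 0.6365 + 0.2310 = 0.8676 nats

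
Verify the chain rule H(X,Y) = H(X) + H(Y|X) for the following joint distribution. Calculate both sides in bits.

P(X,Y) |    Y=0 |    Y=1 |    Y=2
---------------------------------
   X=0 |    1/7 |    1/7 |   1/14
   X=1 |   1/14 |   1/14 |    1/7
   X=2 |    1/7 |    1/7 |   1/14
H(X,Y) = 3.0931, H(X) = 1.5774, H(Y|X) = 1.5157 (all in bits)

Chain rule: H(X,Y) = H(X) + H(Y|X)

Left side — joint entropy directly:
H(X,Y) = -Σ p(x,y) log p(x,y) = 3.0931 bits

Right side — compute H(Y|X) from the conditional distributions:
P(X) = (5/14, 2/7, 5/14), so H(X) = 1.5774 bits
H(Y|X) = Σ_x P(X=x) · H(Y|X=x):
  P(Y|X=0) = (2/5, 2/5, 1/5), H(Y|X=0) = 1.5219, weight P(X=0) = 5/14
  P(Y|X=1) = (1/4, 1/4, 1/2), H(Y|X=1) = 1.5000, weight P(X=1) = 2/7
  P(Y|X=2) = (2/5, 2/5, 1/5), H(Y|X=2) = 1.5219, weight P(X=2) = 5/14
H(Y|X) = 1.5157 bits

H(X) + H(Y|X) = 1.5774 + 1.5157 = 3.0931 bits

Both sides equal 3.0931 bits. ✓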